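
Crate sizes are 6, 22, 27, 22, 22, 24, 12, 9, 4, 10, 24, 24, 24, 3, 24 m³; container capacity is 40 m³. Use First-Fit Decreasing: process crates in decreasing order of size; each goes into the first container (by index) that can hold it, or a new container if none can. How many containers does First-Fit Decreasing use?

9 containers

Sorted descending: 27, 24, 24, 24, 24, 24, 22, 22, 22, 12, 10, 9, 6, 4, 3.
container 1: place 27 m³, 13 m³ left
container 2: place 24 m³, 16 m³ left
container 3: place 24 m³, 16 m³ left
container 4: place 24 m³, 16 m³ left
container 5: place 24 m³, 16 m³ left
container 6: place 24 m³, 16 m³ left
container 7: place 22 m³, 18 m³ left
container 8: place 22 m³, 18 m³ left
container 9: place 22 m³, 18 m³ left
container 1: place 12 m³, 1 m³ left
container 2: place 10 m³, 6 m³ left
container 3: place 9 m³, 7 m³ left
container 2: place 6 m³, 0 m³ left
container 3: place 4 m³, 3 m³ left
container 3: place 3 m³, 0 m³ left
Final containers: [27,12] [24,10,6] [24,9,4,3] [24] [24] [24] [22] [22] [22].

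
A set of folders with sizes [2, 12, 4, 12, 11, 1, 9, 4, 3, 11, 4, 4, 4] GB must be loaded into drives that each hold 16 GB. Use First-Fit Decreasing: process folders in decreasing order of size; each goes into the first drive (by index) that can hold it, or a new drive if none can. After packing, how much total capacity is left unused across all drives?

Sorted descending: 12, 12, 11, 11, 9, 4, 4, 4, 4, 4, 3, 2, 1.
Put 12 GB in drive 1; 4 GB remain.
Put 12 GB in drive 2; 4 GB remain.
Put 11 GB in drive 3; 5 GB remain.
Put 11 GB in drive 4; 5 GB remain.
Put 9 GB in drive 5; 7 GB remain.
Put 4 GB in drive 1; 0 GB remain.
Put 4 GB in drive 2; 0 GB remain.
Put 4 GB in drive 3; 1 GB remain.
Put 4 GB in drive 4; 1 GB remain.
Put 4 GB in drive 5; 3 GB remain.
Put 3 GB in drive 5; 0 GB remain.
Put 2 GB in drive 6; 14 GB remain.
Put 1 GB in drive 3; 0 GB remain.
6 drives × 16 GB = 96 GB; used 81 GB; unused 15 GB.

15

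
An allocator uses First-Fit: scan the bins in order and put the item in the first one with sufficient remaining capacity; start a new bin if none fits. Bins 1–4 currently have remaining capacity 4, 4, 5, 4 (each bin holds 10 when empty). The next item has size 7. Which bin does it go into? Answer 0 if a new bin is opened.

No bin has ≥ 7 free, so a new bin is opened.

0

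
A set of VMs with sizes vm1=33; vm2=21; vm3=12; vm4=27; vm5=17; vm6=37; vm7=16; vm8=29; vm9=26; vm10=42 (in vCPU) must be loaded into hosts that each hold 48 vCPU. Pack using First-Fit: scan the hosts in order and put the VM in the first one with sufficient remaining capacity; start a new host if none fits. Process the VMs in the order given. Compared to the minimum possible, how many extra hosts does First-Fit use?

1

First-Fit: [33,12] [21,27] [17,16] [37] [29] [26] [42] → 7 hosts.
Total size 260 vCPU; any packing needs at least ⌈260/48⌉ = 6 hosts.
An optimal packing achieves that bound: [42] [37] [33,12] [29,17] [27,21] [26,16] → 6 hosts.
Excess: 7 − 6 = 1.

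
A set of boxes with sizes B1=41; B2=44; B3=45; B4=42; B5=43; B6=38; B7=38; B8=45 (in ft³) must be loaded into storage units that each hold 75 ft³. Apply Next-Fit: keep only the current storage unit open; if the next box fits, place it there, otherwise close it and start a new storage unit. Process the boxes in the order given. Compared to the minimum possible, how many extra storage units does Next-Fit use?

Next-Fit: [41] [44] [45] [42] [43] [38] [38] [45] → 8 storage units.
8 boxes exceed 37.5 ft³ (half the capacity), and no two of those can share a storage unit, so at least 8 storage units are needed.
So 8 is already optimal.

0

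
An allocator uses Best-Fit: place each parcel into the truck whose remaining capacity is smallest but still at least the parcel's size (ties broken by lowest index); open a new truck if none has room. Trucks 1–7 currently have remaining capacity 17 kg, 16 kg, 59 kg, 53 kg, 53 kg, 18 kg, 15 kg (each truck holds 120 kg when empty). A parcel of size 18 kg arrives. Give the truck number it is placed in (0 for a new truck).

6

Trucks with room: truck 3 (59 kg), truck 4 (53 kg), truck 5 (53 kg), truck 6 (18 kg).
Tightest fit is truck 6 with 18 kg free.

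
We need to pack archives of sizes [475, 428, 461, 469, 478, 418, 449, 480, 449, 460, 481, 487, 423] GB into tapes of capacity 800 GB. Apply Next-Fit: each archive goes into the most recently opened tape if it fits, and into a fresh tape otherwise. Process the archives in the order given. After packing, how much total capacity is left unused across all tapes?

tape 1: place 475 GB, 325 GB left
tape 2: place 428 GB, 372 GB left
tape 3: place 461 GB, 339 GB left
tape 4: place 469 GB, 331 GB left
tape 5: place 478 GB, 322 GB left
tape 6: place 418 GB, 382 GB left
tape 7: place 449 GB, 351 GB left
tape 8: place 480 GB, 320 GB left
tape 9: place 449 GB, 351 GB left
tape 10: place 460 GB, 340 GB left
tape 11: place 481 GB, 319 GB left
tape 12: place 487 GB, 313 GB left
tape 13: place 423 GB, 377 GB left
13 tapes × 800 GB = 10400 GB; used 5958 GB; unused 4442 GB.

4442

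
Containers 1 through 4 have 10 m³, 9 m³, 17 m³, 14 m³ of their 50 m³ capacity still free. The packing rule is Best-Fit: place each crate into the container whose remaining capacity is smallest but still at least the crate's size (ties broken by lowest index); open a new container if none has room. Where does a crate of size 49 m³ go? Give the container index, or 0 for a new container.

0

No container has ≥ 49 m³ free, so a new container is opened.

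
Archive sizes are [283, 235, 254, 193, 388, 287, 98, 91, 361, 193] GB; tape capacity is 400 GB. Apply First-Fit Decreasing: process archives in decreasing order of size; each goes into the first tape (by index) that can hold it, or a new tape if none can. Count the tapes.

Sorted descending: 388, 361, 287, 283, 254, 235, 193, 193, 98, 91.
Put 388 GB in tape 1; 12 GB remain.
Put 361 GB in tape 2; 39 GB remain.
Put 287 GB in tape 3; 113 GB remain.
Put 283 GB in tape 4; 117 GB remain.
Put 254 GB in tape 5; 146 GB remain.
Put 235 GB in tape 6; 165 GB remain.
Put 193 GB in tape 7; 207 GB remain.
Put 193 GB in tape 7; 14 GB remain.
Put 98 GB in tape 3; 15 GB remain.
Put 91 GB in tape 4; 26 GB remain.

7 tapes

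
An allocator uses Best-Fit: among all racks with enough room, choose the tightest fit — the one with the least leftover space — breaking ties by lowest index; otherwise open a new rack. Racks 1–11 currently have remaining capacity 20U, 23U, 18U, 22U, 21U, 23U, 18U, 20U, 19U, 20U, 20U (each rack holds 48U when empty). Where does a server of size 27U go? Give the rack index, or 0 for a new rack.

No rack has ≥ 27U free, so a new rack is opened.

0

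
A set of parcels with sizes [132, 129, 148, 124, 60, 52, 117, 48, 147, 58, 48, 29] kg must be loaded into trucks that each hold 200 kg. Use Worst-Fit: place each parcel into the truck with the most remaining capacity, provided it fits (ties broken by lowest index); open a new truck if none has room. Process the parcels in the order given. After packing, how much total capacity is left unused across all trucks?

108

truck 1: place 132 kg, 68 kg left
truck 2: place 129 kg, 71 kg left
truck 3: place 148 kg, 52 kg left
truck 4: place 124 kg, 76 kg left
truck 4: place 60 kg, 16 kg left
truck 2: place 52 kg, 19 kg left
truck 5: place 117 kg, 83 kg left
truck 5: place 48 kg, 35 kg left
truck 6: place 147 kg, 53 kg left
truck 1: place 58 kg, 10 kg left
truck 6: place 48 kg, 5 kg left
truck 3: place 29 kg, 23 kg left
6 trucks × 200 kg = 1200 kg; used 1092 kg; unused 108 kg.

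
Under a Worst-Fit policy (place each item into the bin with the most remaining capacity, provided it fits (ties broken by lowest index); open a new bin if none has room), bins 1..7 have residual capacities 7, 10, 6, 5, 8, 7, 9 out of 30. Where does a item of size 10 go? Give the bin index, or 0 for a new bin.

2

Bins with room: bin 2 (10).
Most room is bin 2 with 10 free.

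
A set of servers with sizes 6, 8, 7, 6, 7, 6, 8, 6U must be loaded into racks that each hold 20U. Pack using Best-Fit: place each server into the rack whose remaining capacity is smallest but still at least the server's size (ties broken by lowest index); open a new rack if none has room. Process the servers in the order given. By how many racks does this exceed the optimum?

0

Best-Fit: [6,8,6] [7,7,6] [8,6] → 3 racks.
Total size 54U; any packing needs at least ⌈54/20⌉ = 3 racks.
So 3 is already optimal.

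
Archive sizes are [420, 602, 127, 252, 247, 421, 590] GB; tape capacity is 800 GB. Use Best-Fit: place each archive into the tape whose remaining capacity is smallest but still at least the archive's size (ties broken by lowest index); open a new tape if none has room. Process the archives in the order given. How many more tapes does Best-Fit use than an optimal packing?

Best-Fit: [420,252] [602,127] [247,421] [590] → 4 tapes.
Total size 2659 GB; any packing needs at least ⌈2659/800⌉ = 4 tapes.
So 4 is already optimal.

0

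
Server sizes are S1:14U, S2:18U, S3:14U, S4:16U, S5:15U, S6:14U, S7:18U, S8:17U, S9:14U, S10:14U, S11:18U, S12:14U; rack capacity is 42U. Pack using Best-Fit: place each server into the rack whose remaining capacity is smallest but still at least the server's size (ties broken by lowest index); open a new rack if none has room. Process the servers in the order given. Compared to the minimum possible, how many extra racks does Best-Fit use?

1

Best-Fit: [14,18] [14,16] [15,14] [18,17] [14,14,14] [18] → 6 racks.
Total size 186U; any packing needs at least ⌈186/42⌉ = 5 racks.
An optimal packing achieves that bound: [18,18] [18,17] [16,15] [14,14,14] [14,14,14] → 5 racks.
Excess: 6 − 5 = 1.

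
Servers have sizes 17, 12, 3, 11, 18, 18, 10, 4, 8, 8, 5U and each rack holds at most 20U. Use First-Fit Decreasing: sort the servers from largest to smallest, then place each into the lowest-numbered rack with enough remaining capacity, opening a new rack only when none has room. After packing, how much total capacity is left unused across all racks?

Sorted descending: 18, 18, 17, 12, 11, 10, 8, 8, 5, 4, 3.
rack 1: place 18U, 2U left
rack 2: place 18U, 2U left
rack 3: place 17U, 3U left
rack 4: place 12U, 8U left
rack 5: place 11U, 9U left
rack 6: place 10U, 10U left
rack 4: place 8U, 0U left
rack 5: place 8U, 1U left
rack 6: place 5U, 5U left
rack 6: place 4U, 1U left
rack 3: place 3U, 0U left
6 racks × 20U = 120U; used 114U; unused 6U.

6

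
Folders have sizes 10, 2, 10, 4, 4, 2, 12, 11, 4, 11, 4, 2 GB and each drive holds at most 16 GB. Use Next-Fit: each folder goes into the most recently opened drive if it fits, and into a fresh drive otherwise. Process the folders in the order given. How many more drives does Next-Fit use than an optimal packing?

2

Next-Fit: [10,2] [10,4] [4,2] [12] [11,4] [11,4] [2] → 7 drives.
Total size 76 GB; any packing needs at least ⌈76/16⌉ = 5 drives.
An optimal packing achieves that bound: [12,4] [11,4] [11,4] [10,4,2] [10,2,2] → 5 drives.
Excess: 7 − 5 = 2.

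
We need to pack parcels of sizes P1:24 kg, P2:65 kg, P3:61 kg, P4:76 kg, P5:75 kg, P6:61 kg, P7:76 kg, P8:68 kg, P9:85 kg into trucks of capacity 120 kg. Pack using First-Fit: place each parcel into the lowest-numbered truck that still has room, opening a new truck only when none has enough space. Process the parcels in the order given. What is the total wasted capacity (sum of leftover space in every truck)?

369

P1 (24 kg) → truck 1 (remaining 96 kg)
P2 (65 kg) → truck 1 (remaining 31 kg)
P3 (61 kg) → truck 2 (remaining 59 kg)
P4 (76 kg) → truck 3 (remaining 44 kg)
P5 (75 kg) → truck 4 (remaining 45 kg)
P6 (61 kg) → truck 5 (remaining 59 kg)
P7 (76 kg) → truck 6 (remaining 44 kg)
P8 (68 kg) → truck 7 (remaining 52 kg)
P9 (85 kg) → truck 8 (remaining 35 kg)
8 trucks × 120 kg = 960 kg; used 591 kg; unused 369 kg.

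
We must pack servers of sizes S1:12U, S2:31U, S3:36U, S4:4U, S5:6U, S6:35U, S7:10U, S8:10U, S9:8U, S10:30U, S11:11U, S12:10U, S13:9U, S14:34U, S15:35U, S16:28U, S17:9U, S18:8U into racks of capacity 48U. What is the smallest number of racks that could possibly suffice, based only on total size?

Total size = 12 + 31 + 36 + 4 + 6 + 35 + 10 + 10 + 8 + 30 + 11 + 10 + 9 + 34 + 35 + 28 + 9 + 8 = 326U.
⌈326 / 48⌉ = 7.

7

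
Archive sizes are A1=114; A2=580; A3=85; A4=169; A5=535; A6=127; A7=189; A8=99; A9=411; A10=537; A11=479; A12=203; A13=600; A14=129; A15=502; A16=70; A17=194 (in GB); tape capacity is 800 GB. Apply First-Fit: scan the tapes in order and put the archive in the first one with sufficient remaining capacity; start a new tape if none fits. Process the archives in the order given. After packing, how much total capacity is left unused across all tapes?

tape 1: place A1 (114 GB), 686 GB left
tape 1: place A2 (580 GB), 106 GB left
tape 1: place A3 (85 GB), 21 GB left
tape 2: place A4 (169 GB), 631 GB left
tape 2: place A5 (535 GB), 96 GB left
tape 3: place A6 (127 GB), 673 GB left
tape 3: place A7 (189 GB), 484 GB left
tape 3: place A8 (99 GB), 385 GB left
tape 4: place A9 (411 GB), 389 GB left
tape 5: place A10 (537 GB), 263 GB left
tape 6: place A11 (479 GB), 321 GB left
tape 3: place A12 (203 GB), 182 GB left
tape 7: place A13 (600 GB), 200 GB left
tape 3: place A14 (129 GB), 53 GB left
tape 8: place A15 (502 GB), 298 GB left
tape 2: place A16 (70 GB), 26 GB left
tape 4: place A17 (194 GB), 195 GB left
8 tapes × 800 GB = 6400 GB; used 5023 GB; unused 1377 GB.

1377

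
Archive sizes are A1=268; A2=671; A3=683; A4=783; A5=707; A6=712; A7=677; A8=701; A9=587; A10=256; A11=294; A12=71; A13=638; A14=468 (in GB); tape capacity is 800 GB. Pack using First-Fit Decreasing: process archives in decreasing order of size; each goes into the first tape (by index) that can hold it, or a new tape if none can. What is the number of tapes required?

11 tapes

Sorted descending: 783, 712, 707, 701, 683, 677, 671, 638, 587, 468, 294, 268, 256, 71.
tape 1: place 783 GB, 17 GB left
tape 2: place 712 GB, 88 GB left
tape 3: place 707 GB, 93 GB left
tape 4: place 701 GB, 99 GB left
tape 5: place 683 GB, 117 GB left
tape 6: place 677 GB, 123 GB left
tape 7: place 671 GB, 129 GB left
tape 8: place 638 GB, 162 GB left
tape 9: place 587 GB, 213 GB left
tape 10: place 468 GB, 332 GB left
tape 10: place 294 GB, 38 GB left
tape 11: place 268 GB, 532 GB left
tape 11: place 256 GB, 276 GB left
tape 2: place 71 GB, 17 GB left
Final tapes: [783] [712,71] [707] [701] [683] [677] [671] [638] [587] [468,294] [268,256].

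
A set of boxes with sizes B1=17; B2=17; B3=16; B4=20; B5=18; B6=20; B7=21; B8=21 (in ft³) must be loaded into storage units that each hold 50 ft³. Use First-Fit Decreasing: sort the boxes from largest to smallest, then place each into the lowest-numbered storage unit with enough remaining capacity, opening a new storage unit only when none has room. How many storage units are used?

4

Sorted descending: 21, 21, 20, 20, 18, 17, 17, 16.
Put 21 ft³ in storage unit 1; 29 ft³ remain.
Put 21 ft³ in storage unit 1; 8 ft³ remain.
Put 20 ft³ in storage unit 2; 30 ft³ remain.
Put 20 ft³ in storage unit 2; 10 ft³ remain.
Put 18 ft³ in storage unit 3; 32 ft³ remain.
Put 17 ft³ in storage unit 3; 15 ft³ remain.
Put 17 ft³ in storage unit 4; 33 ft³ remain.
Put 16 ft³ in storage unit 4; 17 ft³ remain.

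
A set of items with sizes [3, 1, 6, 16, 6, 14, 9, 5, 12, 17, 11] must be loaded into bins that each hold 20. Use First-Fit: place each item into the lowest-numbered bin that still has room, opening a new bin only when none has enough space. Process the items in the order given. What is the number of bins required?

6 bins

3 → bin 1 (remaining 17)
1 → bin 1 (remaining 16)
6 → bin 1 (remaining 10)
16 → bin 2 (remaining 4)
6 → bin 1 (remaining 4)
14 → bin 3 (remaining 6)
9 → bin 4 (remaining 11)
5 → bin 3 (remaining 1)
12 → bin 5 (remaining 8)
17 → bin 6 (remaining 3)
11 → bin 4 (remaining 0)
Final bins: [3,1,6,6] [16] [14,5] [9,11] [12] [17].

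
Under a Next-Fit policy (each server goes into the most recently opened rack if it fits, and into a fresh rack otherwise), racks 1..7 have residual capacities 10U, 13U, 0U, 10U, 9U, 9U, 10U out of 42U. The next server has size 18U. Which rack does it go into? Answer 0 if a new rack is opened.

0

Next-Fit only looks at rack 7, which has 10U free.
18U does not fit, so a new rack is opened.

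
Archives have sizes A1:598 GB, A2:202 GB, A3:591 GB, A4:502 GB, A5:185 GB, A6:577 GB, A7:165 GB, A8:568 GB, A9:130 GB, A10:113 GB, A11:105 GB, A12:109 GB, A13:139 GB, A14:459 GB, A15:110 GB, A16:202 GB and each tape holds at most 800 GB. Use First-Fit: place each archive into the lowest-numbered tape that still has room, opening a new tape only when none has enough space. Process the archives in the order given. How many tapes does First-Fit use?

tape 1: place A1 (598 GB), 202 GB left
tape 1: place A2 (202 GB), 0 GB left
tape 2: place A3 (591 GB), 209 GB left
tape 3: place A4 (502 GB), 298 GB left
tape 2: place A5 (185 GB), 24 GB left
tape 4: place A6 (577 GB), 223 GB left
tape 3: place A7 (165 GB), 133 GB left
tape 5: place A8 (568 GB), 232 GB left
tape 3: place A9 (130 GB), 3 GB left
tape 4: place A10 (113 GB), 110 GB left
tape 4: place A11 (105 GB), 5 GB left
tape 5: place A12 (109 GB), 123 GB left
tape 6: place A13 (139 GB), 661 GB left
tape 6: place A14 (459 GB), 202 GB left
tape 5: place A15 (110 GB), 13 GB left
tape 6: place A16 (202 GB), 0 GB left
Final tapes: [598,202] [591,185] [502,165,130] [577,113,105] [568,109,110] [139,459,202].

6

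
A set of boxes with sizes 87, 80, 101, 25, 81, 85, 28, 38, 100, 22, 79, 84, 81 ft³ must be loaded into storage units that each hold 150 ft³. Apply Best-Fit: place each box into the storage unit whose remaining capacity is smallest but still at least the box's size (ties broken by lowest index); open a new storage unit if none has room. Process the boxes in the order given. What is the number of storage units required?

87 ft³ → storage unit 1 (remaining 63 ft³)
80 ft³ → storage unit 2 (remaining 70 ft³)
101 ft³ → storage unit 3 (remaining 49 ft³)
25 ft³ → storage unit 3 (remaining 24 ft³)
81 ft³ → storage unit 4 (remaining 69 ft³)
85 ft³ → storage unit 5 (remaining 65 ft³)
28 ft³ → storage unit 1 (remaining 35 ft³)
38 ft³ → storage unit 5 (remaining 27 ft³)
100 ft³ → storage unit 6 (remaining 50 ft³)
22 ft³ → storage unit 3 (remaining 2 ft³)
79 ft³ → storage unit 7 (remaining 71 ft³)
84 ft³ → storage unit 8 (remaining 66 ft³)
81 ft³ → storage unit 9 (remaining 69 ft³)

9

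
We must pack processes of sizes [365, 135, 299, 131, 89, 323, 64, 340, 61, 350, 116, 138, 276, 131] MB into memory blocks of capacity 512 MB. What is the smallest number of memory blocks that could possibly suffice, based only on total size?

Total size = 365 + 135 + 299 + 131 + 89 + 323 + 64 + 340 + 61 + 350 + 116 + 138 + 276 + 131 = 2818 MB.
⌈2818 / 512⌉ = 6.

6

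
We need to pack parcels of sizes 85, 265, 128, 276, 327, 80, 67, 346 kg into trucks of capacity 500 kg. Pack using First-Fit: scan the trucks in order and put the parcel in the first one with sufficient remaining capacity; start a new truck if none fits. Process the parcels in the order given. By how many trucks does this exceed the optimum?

First-Fit: [85,265,128] [276,80,67] [327] [346] → 4 trucks.
Total size 1574 kg; any packing needs at least ⌈1574/500⌉ = 4 trucks.
So 4 is already optimal.

0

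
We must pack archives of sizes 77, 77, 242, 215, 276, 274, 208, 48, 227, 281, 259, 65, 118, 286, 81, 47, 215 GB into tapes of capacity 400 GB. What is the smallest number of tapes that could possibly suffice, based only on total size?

Total size = 77 + 77 + 242 + 215 + 276 + 274 + 208 + 48 + 227 + 281 + 259 + 65 + 118 + 286 + 81 + 47 + 215 = 2996 GB.
⌈2996 / 400⌉ = 8.

8 tapes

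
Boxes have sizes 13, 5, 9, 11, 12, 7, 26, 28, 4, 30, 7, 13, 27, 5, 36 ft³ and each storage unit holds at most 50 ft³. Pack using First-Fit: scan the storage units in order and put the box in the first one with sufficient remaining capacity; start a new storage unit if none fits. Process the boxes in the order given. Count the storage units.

6

13 ft³ → storage unit 1 (remaining 37 ft³)
5 ft³ → storage unit 1 (remaining 32 ft³)
9 ft³ → storage unit 1 (remaining 23 ft³)
11 ft³ → storage unit 1 (remaining 12 ft³)
12 ft³ → storage unit 1 (remaining 0 ft³)
7 ft³ → storage unit 2 (remaining 43 ft³)
26 ft³ → storage unit 2 (remaining 17 ft³)
28 ft³ → storage unit 3 (remaining 22 ft³)
4 ft³ → storage unit 2 (remaining 13 ft³)
30 ft³ → storage unit 4 (remaining 20 ft³)
7 ft³ → storage unit 2 (remaining 6 ft³)
13 ft³ → storage unit 3 (remaining 9 ft³)
27 ft³ → storage unit 5 (remaining 23 ft³)
5 ft³ → storage unit 2 (remaining 1 ft³)
36 ft³ → storage unit 6 (remaining 14 ft³)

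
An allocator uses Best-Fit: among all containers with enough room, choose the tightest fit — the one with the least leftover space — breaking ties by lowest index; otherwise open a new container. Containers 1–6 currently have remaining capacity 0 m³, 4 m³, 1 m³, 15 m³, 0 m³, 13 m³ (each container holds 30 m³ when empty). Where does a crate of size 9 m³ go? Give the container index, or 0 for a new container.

Containers with room: container 4 (15 m³), container 6 (13 m³).
Tightest fit is container 6 with 13 m³ free.

6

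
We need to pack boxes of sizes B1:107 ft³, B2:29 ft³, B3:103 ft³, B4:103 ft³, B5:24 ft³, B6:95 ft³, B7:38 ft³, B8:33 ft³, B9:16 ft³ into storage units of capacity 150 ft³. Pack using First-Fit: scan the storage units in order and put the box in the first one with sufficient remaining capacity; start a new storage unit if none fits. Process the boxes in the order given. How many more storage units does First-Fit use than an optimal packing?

0

First-Fit: [107,29] [103,24,16] [103,38] [95,33] → 4 storage units.
Total size 548 ft³; any packing needs at least ⌈548/150⌉ = 4 storage units.
So 4 is already optimal.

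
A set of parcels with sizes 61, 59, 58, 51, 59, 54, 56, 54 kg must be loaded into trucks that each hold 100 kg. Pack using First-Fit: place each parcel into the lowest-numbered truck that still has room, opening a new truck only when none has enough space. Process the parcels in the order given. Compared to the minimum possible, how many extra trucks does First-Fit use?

First-Fit: [61] [59] [58] [51] [59] [54] [56] [54] → 8 trucks.
8 parcels exceed 50 kg (half the capacity), and no two of those can share a truck, so at least 8 trucks are needed.
So 8 is already optimal.

0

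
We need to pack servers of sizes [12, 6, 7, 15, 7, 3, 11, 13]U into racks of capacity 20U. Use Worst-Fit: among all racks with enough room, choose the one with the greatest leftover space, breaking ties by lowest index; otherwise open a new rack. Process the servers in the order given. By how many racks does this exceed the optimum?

Worst-Fit: [12,6] [7,7,3] [15] [11] [13] → 5 racks.
Total size 74U; any packing needs at least ⌈74/20⌉ = 4 racks.
An optimal packing achieves that bound: [15,3] [13,7] [12,7] [11,6] → 4 racks.
Excess: 5 − 4 = 1.

1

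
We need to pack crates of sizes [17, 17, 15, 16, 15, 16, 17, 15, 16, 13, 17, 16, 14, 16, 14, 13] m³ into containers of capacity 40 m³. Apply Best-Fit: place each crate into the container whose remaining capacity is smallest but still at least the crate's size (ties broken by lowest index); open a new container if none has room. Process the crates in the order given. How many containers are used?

8 containers

17 m³ → container 1 (remaining 23 m³)
17 m³ → container 1 (remaining 6 m³)
15 m³ → container 2 (remaining 25 m³)
16 m³ → container 2 (remaining 9 m³)
15 m³ → container 3 (remaining 25 m³)
16 m³ → container 3 (remaining 9 m³)
17 m³ → container 4 (remaining 23 m³)
15 m³ → container 4 (remaining 8 m³)
16 m³ → container 5 (remaining 24 m³)
13 m³ → container 5 (remaining 11 m³)
17 m³ → container 6 (remaining 23 m³)
16 m³ → container 6 (remaining 7 m³)
14 m³ → container 7 (remaining 26 m³)
16 m³ → container 7 (remaining 10 m³)
14 m³ → container 8 (remaining 26 m³)
13 m³ → container 8 (remaining 13 m³)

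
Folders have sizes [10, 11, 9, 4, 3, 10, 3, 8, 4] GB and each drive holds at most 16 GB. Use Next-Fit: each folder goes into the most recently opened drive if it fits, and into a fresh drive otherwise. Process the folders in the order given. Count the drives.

drive 1: place 10 GB, 6 GB left
drive 2: place 11 GB, 5 GB left
drive 3: place 9 GB, 7 GB left
drive 3: place 4 GB, 3 GB left
drive 3: place 3 GB, 0 GB left
drive 4: place 10 GB, 6 GB left
drive 4: place 3 GB, 3 GB left
drive 5: place 8 GB, 8 GB left
drive 5: place 4 GB, 4 GB left
Final drives: [10] [11] [9,4,3] [10,3] [8,4].

5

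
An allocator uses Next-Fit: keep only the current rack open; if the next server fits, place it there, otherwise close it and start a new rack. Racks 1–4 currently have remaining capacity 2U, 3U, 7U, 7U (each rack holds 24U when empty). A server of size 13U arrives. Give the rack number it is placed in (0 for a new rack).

Next-Fit only looks at rack 4, which has 7U free.
13U does not fit, so a new rack is opened.

0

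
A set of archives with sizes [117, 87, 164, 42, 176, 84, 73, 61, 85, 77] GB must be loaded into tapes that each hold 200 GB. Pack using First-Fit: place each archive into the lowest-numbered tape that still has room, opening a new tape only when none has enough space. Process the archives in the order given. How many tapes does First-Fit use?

117 GB → tape 1 (remaining 83 GB)
87 GB → tape 2 (remaining 113 GB)
164 GB → tape 3 (remaining 36 GB)
42 GB → tape 1 (remaining 41 GB)
176 GB → tape 4 (remaining 24 GB)
84 GB → tape 2 (remaining 29 GB)
73 GB → tape 5 (remaining 127 GB)
61 GB → tape 5 (remaining 66 GB)
85 GB → tape 6 (remaining 115 GB)
77 GB → tape 6 (remaining 38 GB)
Final tapes: [117,42] [87,84] [164] [176] [73,61] [85,77].

6 tapes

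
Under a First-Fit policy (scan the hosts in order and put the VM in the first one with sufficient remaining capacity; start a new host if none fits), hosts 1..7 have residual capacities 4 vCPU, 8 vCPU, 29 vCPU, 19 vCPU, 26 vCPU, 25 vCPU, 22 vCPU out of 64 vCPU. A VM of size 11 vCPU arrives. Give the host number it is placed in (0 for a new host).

3

Hosts with room: host 3 (29 vCPU), host 4 (19 vCPU), host 5 (26 vCPU), host 6 (25 vCPU), host 7 (22 vCPU).
The first with room is host 3.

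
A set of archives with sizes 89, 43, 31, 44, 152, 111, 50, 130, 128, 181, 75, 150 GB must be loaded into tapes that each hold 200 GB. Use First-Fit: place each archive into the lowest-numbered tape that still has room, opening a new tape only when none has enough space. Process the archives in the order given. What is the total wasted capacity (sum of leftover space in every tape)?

416

tape 1: place 89 GB, 111 GB left
tape 1: place 43 GB, 68 GB left
tape 1: place 31 GB, 37 GB left
tape 2: place 44 GB, 156 GB left
tape 2: place 152 GB, 4 GB left
tape 3: place 111 GB, 89 GB left
tape 3: place 50 GB, 39 GB left
tape 4: place 130 GB, 70 GB left
tape 5: place 128 GB, 72 GB left
tape 6: place 181 GB, 19 GB left
tape 7: place 75 GB, 125 GB left
tape 8: place 150 GB, 50 GB left
8 tapes × 200 GB = 1600 GB; used 1184 GB; unused 416 GB.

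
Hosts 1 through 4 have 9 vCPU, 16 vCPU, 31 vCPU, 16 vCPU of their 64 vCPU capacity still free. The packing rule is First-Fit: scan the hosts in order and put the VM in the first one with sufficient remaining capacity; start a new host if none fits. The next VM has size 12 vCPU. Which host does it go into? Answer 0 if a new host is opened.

2

Hosts with room: host 2 (16 vCPU), host 3 (31 vCPU), host 4 (16 vCPU).
The first with room is host 2.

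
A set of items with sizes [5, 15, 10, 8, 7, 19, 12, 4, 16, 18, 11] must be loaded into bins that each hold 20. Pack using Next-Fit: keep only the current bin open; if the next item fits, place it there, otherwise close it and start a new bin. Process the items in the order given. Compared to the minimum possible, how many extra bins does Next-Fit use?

1

Next-Fit: [5,15] [10,8] [7] [19] [12,4] [16] [18] [11] → 8 bins.
Total size 125; any packing needs at least ⌈125/20⌉ = 7 bins.
An optimal packing achieves that bound: [19] [18] [16,4] [15,5] [12,8] [11,7] [10] → 7 bins.
Excess: 8 − 7 = 1.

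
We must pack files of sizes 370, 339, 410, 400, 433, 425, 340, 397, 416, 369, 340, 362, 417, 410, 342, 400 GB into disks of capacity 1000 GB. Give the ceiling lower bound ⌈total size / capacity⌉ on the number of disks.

7 disks

Total size = 370 + 339 + 410 + 400 + 433 + 425 + 340 + 397 + 416 + 369 + 340 + 362 + 417 + 410 + 342 + 400 = 6170 GB.
⌈6170 / 1000⌉ = 7.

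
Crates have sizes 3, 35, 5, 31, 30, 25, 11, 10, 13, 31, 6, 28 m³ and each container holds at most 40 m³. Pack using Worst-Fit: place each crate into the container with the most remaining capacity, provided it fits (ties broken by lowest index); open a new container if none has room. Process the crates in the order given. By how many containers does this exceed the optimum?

Worst-Fit: [3,35] [5,31] [30,10] [25,11] [13,6] [31] [28] → 7 containers.
Total size 228 m³; any packing needs at least ⌈228/40⌉ = 6 containers.
An optimal packing achieves that bound: [35,5] [31,6,3] [31] [30,10] [28,11] [25,13] → 6 containers.
Excess: 7 − 6 = 1.

1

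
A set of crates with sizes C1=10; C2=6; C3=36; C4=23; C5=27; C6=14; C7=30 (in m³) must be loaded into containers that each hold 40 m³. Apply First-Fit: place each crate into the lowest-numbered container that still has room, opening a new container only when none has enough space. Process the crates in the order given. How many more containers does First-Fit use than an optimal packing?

1

First-Fit: [10,6,23] [36] [27] [14] [30] → 5 containers.
Total size 146 m³; any packing needs at least ⌈146/40⌉ = 4 containers.
An optimal packing achieves that bound: [36] [30,10] [27,6] [23,14] → 4 containers.
Excess: 5 − 4 = 1.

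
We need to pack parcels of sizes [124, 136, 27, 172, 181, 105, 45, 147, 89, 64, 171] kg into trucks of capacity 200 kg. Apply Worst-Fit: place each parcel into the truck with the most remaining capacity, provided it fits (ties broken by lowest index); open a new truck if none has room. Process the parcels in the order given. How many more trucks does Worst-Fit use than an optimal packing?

1

Worst-Fit: [124,27] [136] [172] [181] [105,45] [147] [89,64] [171] → 8 trucks.
Total size 1261 kg; any packing needs at least ⌈1261/200⌉ = 7 trucks.
An optimal packing achieves that bound: [181] [172,27] [171] [147,45] [136,64] [124] [105,89] → 7 trucks.
Excess: 8 − 7 = 1.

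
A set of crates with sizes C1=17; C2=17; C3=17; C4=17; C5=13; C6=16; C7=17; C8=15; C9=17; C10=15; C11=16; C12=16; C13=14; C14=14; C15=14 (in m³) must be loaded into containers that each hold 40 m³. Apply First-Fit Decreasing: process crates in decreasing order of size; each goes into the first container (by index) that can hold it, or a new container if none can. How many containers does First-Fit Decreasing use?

8

Sorted descending: 17, 17, 17, 17, 17, 17, 16, 16, 16, 15, 15, 14, 14, 14, 13.
Put 17 m³ in container 1; 23 m³ remain.
Put 17 m³ in container 1; 6 m³ remain.
Put 17 m³ in container 2; 23 m³ remain.
Put 17 m³ in container 2; 6 m³ remain.
Put 17 m³ in container 3; 23 m³ remain.
Put 17 m³ in container 3; 6 m³ remain.
Put 16 m³ in container 4; 24 m³ remain.
Put 16 m³ in container 4; 8 m³ remain.
Put 16 m³ in container 5; 24 m³ remain.
Put 15 m³ in container 5; 9 m³ remain.
Put 15 m³ in container 6; 25 m³ remain.
Put 14 m³ in container 6; 11 m³ remain.
Put 14 m³ in container 7; 26 m³ remain.
Put 14 m³ in container 7; 12 m³ remain.
Put 13 m³ in container 8; 27 m³ remain.
Final containers: [17,17] [17,17] [17,17] [16,16] [16,15] [15,14] [14,14] [13].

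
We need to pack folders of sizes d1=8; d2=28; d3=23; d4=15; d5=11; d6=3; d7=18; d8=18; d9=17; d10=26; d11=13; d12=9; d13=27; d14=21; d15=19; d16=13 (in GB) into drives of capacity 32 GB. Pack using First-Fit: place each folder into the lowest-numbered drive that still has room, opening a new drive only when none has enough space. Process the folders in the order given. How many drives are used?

10

Put d1 (8 GB) in drive 1; 24 GB remain.
Put d2 (28 GB) in drive 2; 4 GB remain.
Put d3 (23 GB) in drive 1; 1 GB remain.
Put d4 (15 GB) in drive 3; 17 GB remain.
Put d5 (11 GB) in drive 3; 6 GB remain.
Put d6 (3 GB) in drive 2; 1 GB remain.
Put d7 (18 GB) in drive 4; 14 GB remain.
Put d8 (18 GB) in drive 5; 14 GB remain.
Put d9 (17 GB) in drive 6; 15 GB remain.
Put d10 (26 GB) in drive 7; 6 GB remain.
Put d11 (13 GB) in drive 4; 1 GB remain.
Put d12 (9 GB) in drive 5; 5 GB remain.
Put d13 (27 GB) in drive 8; 5 GB remain.
Put d14 (21 GB) in drive 9; 11 GB remain.
Put d15 (19 GB) in drive 10; 13 GB remain.
Put d16 (13 GB) in drive 6; 2 GB remain.
Final drives: [8,23] [28,3] [15,11] [18,13] [18,9] [17,13] [26] [27] [21] [19].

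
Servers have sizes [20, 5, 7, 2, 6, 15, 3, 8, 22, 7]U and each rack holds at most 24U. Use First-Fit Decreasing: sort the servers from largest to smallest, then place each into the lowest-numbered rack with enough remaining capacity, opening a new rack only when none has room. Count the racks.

5

Sorted descending: 22, 20, 15, 8, 7, 7, 6, 5, 3, 2.
Put 22U in rack 1; 2U remain.
Put 20U in rack 2; 4U remain.
Put 15U in rack 3; 9U remain.
Put 8U in rack 3; 1U remain.
Put 7U in rack 4; 17U remain.
Put 7U in rack 4; 10U remain.
Put 6U in rack 4; 4U remain.
Put 5U in rack 5; 19U remain.
Put 3U in rack 2; 1U remain.
Put 2U in rack 1; 0U remain.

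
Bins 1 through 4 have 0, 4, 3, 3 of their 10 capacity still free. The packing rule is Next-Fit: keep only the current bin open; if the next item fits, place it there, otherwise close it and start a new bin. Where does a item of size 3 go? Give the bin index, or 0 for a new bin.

4

Next-Fit only looks at bin 4, which has 3 free.
3 fits there.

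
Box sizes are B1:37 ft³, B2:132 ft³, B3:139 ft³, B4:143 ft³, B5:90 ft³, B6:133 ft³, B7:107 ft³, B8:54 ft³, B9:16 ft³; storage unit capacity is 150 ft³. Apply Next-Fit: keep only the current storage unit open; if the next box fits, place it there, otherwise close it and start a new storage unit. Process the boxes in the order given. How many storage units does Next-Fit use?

Put B1 (37 ft³) in storage unit 1; 113 ft³ remain.
Put B2 (132 ft³) in storage unit 2; 18 ft³ remain.
Put B3 (139 ft³) in storage unit 3; 11 ft³ remain.
Put B4 (143 ft³) in storage unit 4; 7 ft³ remain.
Put B5 (90 ft³) in storage unit 5; 60 ft³ remain.
Put B6 (133 ft³) in storage unit 6; 17 ft³ remain.
Put B7 (107 ft³) in storage unit 7; 43 ft³ remain.
Put B8 (54 ft³) in storage unit 8; 96 ft³ remain.
Put B9 (16 ft³) in storage unit 8; 80 ft³ remain.
Final storage units: [37] [132] [139] [143] [90] [133] [107] [54,16].

8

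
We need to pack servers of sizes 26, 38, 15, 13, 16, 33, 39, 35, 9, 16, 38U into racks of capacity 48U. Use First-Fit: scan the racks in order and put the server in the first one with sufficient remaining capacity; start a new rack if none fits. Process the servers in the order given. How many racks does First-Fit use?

Put 26U in rack 1; 22U remain.
Put 38U in rack 2; 10U remain.
Put 15U in rack 1; 7U remain.
Put 13U in rack 3; 35U remain.
Put 16U in rack 3; 19U remain.
Put 33U in rack 4; 15U remain.
Put 39U in rack 5; 9U remain.
Put 35U in rack 6; 13U remain.
Put 9U in rack 2; 1U remain.
Put 16U in rack 3; 3U remain.
Put 38U in rack 7; 10U remain.

7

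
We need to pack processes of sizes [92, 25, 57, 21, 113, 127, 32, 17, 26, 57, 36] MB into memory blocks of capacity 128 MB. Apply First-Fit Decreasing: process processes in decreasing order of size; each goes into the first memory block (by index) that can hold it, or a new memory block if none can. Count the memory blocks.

5

Sorted descending: 127, 113, 92, 57, 57, 36, 32, 26, 25, 21, 17.
127 MB → memory block 1 (remaining 1 MB)
113 MB → memory block 2 (remaining 15 MB)
92 MB → memory block 3 (remaining 36 MB)
57 MB → memory block 4 (remaining 71 MB)
57 MB → memory block 4 (remaining 14 MB)
36 MB → memory block 3 (remaining 0 MB)
32 MB → memory block 5 (remaining 96 MB)
26 MB → memory block 5 (remaining 70 MB)
25 MB → memory block 5 (remaining 45 MB)
21 MB → memory block 5 (remaining 24 MB)
17 MB → memory block 5 (remaining 7 MB)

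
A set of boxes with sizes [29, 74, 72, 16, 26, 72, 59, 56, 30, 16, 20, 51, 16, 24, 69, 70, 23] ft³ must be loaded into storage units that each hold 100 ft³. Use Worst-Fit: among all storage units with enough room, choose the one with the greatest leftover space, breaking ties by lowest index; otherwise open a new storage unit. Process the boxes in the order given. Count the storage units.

9

29 ft³ → storage unit 1 (remaining 71 ft³)
74 ft³ → storage unit 2 (remaining 26 ft³)
72 ft³ → storage unit 3 (remaining 28 ft³)
16 ft³ → storage unit 1 (remaining 55 ft³)
26 ft³ → storage unit 1 (remaining 29 ft³)
72 ft³ → storage unit 4 (remaining 28 ft³)
59 ft³ → storage unit 5 (remaining 41 ft³)
56 ft³ → storage unit 6 (remaining 44 ft³)
30 ft³ → storage unit 6 (remaining 14 ft³)
16 ft³ → storage unit 5 (remaining 25 ft³)
20 ft³ → storage unit 1 (remaining 9 ft³)
51 ft³ → storage unit 7 (remaining 49 ft³)
16 ft³ → storage unit 7 (remaining 33 ft³)
24 ft³ → storage unit 7 (remaining 9 ft³)
69 ft³ → storage unit 8 (remaining 31 ft³)
70 ft³ → storage unit 9 (remaining 30 ft³)
23 ft³ → storage unit 8 (remaining 8 ft³)
Final storage units: [29,16,26,20] [74] [72] [72] [59,16] [56,30] [51,16,24] [69,23] [70].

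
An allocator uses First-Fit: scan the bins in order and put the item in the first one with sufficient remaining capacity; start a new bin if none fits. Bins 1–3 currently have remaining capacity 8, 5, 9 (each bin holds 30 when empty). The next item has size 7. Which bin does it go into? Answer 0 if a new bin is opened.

Bins with room: bin 1 (8), bin 3 (9).
The first with room is bin 1.

1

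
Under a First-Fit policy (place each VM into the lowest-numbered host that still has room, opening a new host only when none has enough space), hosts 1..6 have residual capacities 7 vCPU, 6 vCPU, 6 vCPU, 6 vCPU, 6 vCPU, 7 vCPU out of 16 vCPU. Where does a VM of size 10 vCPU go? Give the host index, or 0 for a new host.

0

No host has ≥ 10 vCPU free, so a new host is opened.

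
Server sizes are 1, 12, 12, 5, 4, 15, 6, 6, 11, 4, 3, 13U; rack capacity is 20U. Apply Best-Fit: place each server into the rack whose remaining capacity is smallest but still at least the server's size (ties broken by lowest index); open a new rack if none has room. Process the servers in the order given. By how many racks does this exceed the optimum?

Best-Fit: [1,12,5] [12,4,4] [15,3] [6,6] [11] [13] → 6 racks.
Total size 92U; any packing needs at least ⌈92/20⌉ = 5 racks.
An optimal packing achieves that bound: [15,5] [13,6,1] [12,6] [12,4,4] [11,3] → 5 racks.
Excess: 6 − 5 = 1.

1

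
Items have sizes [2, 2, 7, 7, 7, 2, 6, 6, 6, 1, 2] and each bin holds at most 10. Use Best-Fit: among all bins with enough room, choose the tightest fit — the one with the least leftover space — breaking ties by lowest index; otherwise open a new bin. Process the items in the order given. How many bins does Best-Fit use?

6

2 → bin 1 (remaining 8)
2 → bin 1 (remaining 6)
7 → bin 2 (remaining 3)
7 → bin 3 (remaining 3)
7 → bin 4 (remaining 3)
2 → bin 2 (remaining 1)
6 → bin 1 (remaining 0)
6 → bin 5 (remaining 4)
6 → bin 6 (remaining 4)
1 → bin 2 (remaining 0)
2 → bin 3 (remaining 1)
Final bins: [2,2,6] [7,2,1] [7,2] [7] [6] [6].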